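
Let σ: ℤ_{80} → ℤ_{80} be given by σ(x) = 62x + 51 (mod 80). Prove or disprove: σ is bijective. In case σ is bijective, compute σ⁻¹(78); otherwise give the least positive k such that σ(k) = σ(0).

40

We have gcd(62, 80) = 2 > 1. Taking x_1 = 0 and x_2 = 40: σ(0) = 51 and σ(40) = 62·40 + 51 = 2531 ≡ 51 (mod 80).
So σ(0) = σ(40) while 0 ≠ 40, thus σ is not injective, hence not bijective.
Since σ is not bijective, we find the least positive k with σ(k) = σ(0): this means 62k ≡ 0 (mod 80), i.e. 80 ∣ 62k. Since gcd(62, 80) = 2, dividing through by 2 this holds exactly when 40 ∣ 31k, and as gcd(31, 40) = 1, exactly when 40 ∣ k.
The smallest positive such k is 40.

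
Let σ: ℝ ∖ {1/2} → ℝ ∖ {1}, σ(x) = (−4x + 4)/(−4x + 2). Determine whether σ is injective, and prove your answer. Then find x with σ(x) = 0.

Suppose σ(a) = σ(b). Cross-multiplying: (−4a + 4)(−4b + 2) = (−4b + 4)(−4a + 2).
Expanding both sides and cancelling the symmetric terms leaves 8·(a − b) = 0. Since 8 ≠ 0, a = b. Therefore σ is injective.
Solving σ(x) = 0: cross-multiplying gives −4x + 4 = 0(−4x + 2), which rearranges to −4x = −4, so x = 1.

1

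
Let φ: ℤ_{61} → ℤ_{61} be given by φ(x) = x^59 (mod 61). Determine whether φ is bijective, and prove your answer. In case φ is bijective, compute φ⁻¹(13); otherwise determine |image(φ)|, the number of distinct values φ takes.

47

Since 61 is prime, the nonzero elements of ℤ_{61} form a cyclic group of order 60.
As gcd(59, 60) = 1, raising to the 59th power is a bijection on this group: if x_1^59 ≡ x_2^59 then (x_1x_2^{−1})^59 = 1, and the only element of order dividing gcd(59, 60) = 1 is 1, so x_1 = x_2.
With φ(0) = 0 this makes φ injective on all of ℤ_{61}, hence bijective (finite equal-size domain and codomain). In particular φ is bijective.
Since φ is bijective, we find the preimage of 13. The inverse of x ↦ x^59 on (ℤ_{61})^× is x ↦ x^59, because 59·59 = 3481 = 58·60 + 1 ≡ 1 (mod 60) and x^{60} = 1 for x ≠ 0 (Fermat). So φ⁻¹(13) = 13^59 mod 61.
Repeated squaring mod 61: 13^1 ≡ 13, 13^2 ≡ 13² = 169 ≡ 47, 13^4 ≡ 47² = 2209 ≡ 13, 13^8 ≡ 13² = 169 ≡ 47, 13^16 ≡ 47² = 2209 ≡ 13, 13^32 ≡ 13² = 169 ≡ 47. Since 59 = 32 + 16 + 8 + 2 + 1, 13^59 ≡ 47·13·47·47·13: 47·13 = 611 ≡ 1, then 1·47 = 47, then 47·47 = 2209 ≡ 13, then 13·13 = 169 ≡ 47. So 13^59 ≡ 47 (mod 61).
Hence φ⁻¹(13) = 47.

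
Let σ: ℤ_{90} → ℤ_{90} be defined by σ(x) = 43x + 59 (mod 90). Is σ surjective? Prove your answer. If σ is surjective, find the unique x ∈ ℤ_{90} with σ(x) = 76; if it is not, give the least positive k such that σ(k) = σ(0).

Since gcd(43, 90) = 1, 43 is invertible modulo 90. Euclid's algorithm: 90 = 2·43 + 4, 43 = 10·4 + 3, 4 = 1·3 + 1; back-substituting gives 1 = 67·43 − 32·90, so 43⁻¹ ≡ 67 (mod 90).
For any y ∈ ℤ_{90}, x = 67(y − 59) mod 90 satisfies σ(x) = 43·67(y − 59) + 59 ≡ y (since 43·67 ≡ 1 mod 90). So every y has a preimage.
So σ is surjective.
Since σ is surjective, we find σ⁻¹(76): we need 43x ≡ 76 − 59 ≡ 17 (mod 90). Using 43⁻¹ = 67: x ≡ 67·17 = 1139 = 12·90 + 59, so x = 59.
Check: σ(59) = 43·59 + 59 = 2596 = 28·90 + 76 ≡ 76 (mod 90).

59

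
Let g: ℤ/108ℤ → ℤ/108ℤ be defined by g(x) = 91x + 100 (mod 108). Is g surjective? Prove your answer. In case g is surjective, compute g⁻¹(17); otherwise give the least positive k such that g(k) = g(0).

Recall that g is surjective if every y in the codomain equals g(x) for some x in the domain.
Since gcd(91, 108) = 1, 91 is invertible modulo 108. Euclid's algorithm: 108 = 1·91 + 17, 91 = 5·17 + 6, 17 = 2·6 + 5, 6 = 1·5 + 1; back-substituting gives 1 = 19·91 − 16·108, so 91⁻¹ ≡ 19 (mod 108).
Then y ↦ 19(y − 100) is a two-sided inverse to g, so every y ∈ ℤ/108ℤ has a preimage.
So g is surjective.
Since g is surjective, we find g⁻¹(17): we need 91x ≡ 17 − 100 ≡ 25 (mod 108). Using 91⁻¹ = 19: x ≡ 19·25 = 475 = 4·108 + 43, so x = 43.
Check: g(43) = 91·43 + 100 = 4013 = 37·108 + 17 ≡ 17 (mod 108).

43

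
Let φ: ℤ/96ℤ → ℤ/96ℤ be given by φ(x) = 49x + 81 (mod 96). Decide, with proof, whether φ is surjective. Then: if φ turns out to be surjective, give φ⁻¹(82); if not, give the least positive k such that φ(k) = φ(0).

49

Recall: surjectivity means every element of the codomain has a preimage under φ.
Since gcd(49, 96) = 1, 49 is invertible modulo 96. Euclid's algorithm: 96 = 1·49 + 47, 49 = 1·47 + 2, 47 = 23·2 + 1; back-substituting gives 1 = 49·49 − 25·96, so 49⁻¹ ≡ 49 (mod 96).
For any y ∈ ℤ/96ℤ, x = 49(y − 81) mod 96 satisfies φ(x) = 49·49(y − 81) + 81 ≡ y (since 49·49 ≡ 1 mod 96). So every y has a preimage.
Hence φ is surjective.
Since φ is surjective, we find φ⁻¹(82): we need 49x ≡ 82 − 81 ≡ 1 (mod 96). Using 49⁻¹ = 49: x ≡ 49·1 = 49, so x = 49.
Check: φ(49) = 49·49 + 81 = 2482 = 25·96 + 82 ≡ 82 (mod 96).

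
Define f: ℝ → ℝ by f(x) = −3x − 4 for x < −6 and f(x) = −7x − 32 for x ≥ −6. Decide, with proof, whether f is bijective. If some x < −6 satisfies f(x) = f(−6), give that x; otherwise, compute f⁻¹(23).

-9

Both pieces are strictly decreasing (slopes −3 and −7), so each is injective on its own interval.
The left piece maps (−∞, −6) onto (14, ∞); the right piece maps [−6, ∞) onto (−∞, 10].
The images leave a gap (14 has no preimage), so f is not surjective, hence not bijective.
Because the two images are disjoint, no x < −6 has f(x) = f(−6), so we compute f⁻¹(23): 23 lies in (14, ∞), so solve −3x − 4 = 23: x = (23 + 4)/(−3) = −9.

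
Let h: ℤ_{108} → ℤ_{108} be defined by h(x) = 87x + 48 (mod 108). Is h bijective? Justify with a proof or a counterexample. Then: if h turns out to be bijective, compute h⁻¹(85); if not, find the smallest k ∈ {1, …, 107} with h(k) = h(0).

36

We have gcd(87, 108) = 3 > 1. Taking x_1 = 0 and x_2 = 36: h(0) = 48 and h(36) = 87·36 + 48 = 3180 ≡ 48 (mod 108).
So h(0) = h(36) while 0 ≠ 36, hence h is not injective, hence not bijective.
Since h is not bijective, we find the least positive k with h(k) = h(0): this means 87k ≡ 0 (mod 108), i.e. 108 ∣ 87k. Since gcd(87, 108) = 3, dividing through by 3 this holds exactly when 36 ∣ 29k, and as gcd(29, 36) = 1, exactly when 36 ∣ k.
The smallest positive such k is 36.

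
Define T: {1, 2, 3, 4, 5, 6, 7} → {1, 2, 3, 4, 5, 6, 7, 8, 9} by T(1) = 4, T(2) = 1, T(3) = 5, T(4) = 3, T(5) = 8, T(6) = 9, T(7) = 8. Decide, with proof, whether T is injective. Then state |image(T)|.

6

T(5) = 8 = T(7) with 5 ≠ 7, so T is not injective.
The image of T is {1, 3, 4, 5, 8, 9}, which has 6 elements.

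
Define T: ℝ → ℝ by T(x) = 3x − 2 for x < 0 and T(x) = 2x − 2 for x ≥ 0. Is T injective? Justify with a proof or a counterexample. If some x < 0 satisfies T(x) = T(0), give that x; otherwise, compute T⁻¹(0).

1

Both pieces are strictly increasing (slopes 3 and 2), so each is injective on its own interval.
The left piece maps (−∞, 0) onto (−∞, −2); the right piece maps [0, ∞) onto [−2, ∞).
These images are disjoint, so no value is attained by both pieces. Thus T is injective.
Because the two images are disjoint, no x < 0 has T(x) = T(0), so we compute T⁻¹(0): 0 lies in [−2, ∞), so solve 2x − 2 = 0: x = (0 + 2)/2 = 1.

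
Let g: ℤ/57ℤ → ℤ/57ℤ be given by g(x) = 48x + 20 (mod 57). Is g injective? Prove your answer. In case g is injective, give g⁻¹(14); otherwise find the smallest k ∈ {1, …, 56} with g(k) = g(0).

19

We have gcd(48, 57) = 3 > 1. Taking s = 0 and t = 19: g(0) = 20 and g(19) = 48·19 + 20 = 932 ≡ 20 (mod 57).
So g(0) = g(19) while 0 ≠ 19, therefore g is not injective.
Since g is not injective, we find the least positive k with g(k) = g(0): this means 48k ≡ 0 (mod 57), i.e. 57 ∣ 48k. Since gcd(48, 57) = 3, dividing through by 3 this holds exactly when 19 ∣ 16k, and as gcd(16, 19) = 1, exactly when 19 ∣ k.
The smallest positive such k is 19.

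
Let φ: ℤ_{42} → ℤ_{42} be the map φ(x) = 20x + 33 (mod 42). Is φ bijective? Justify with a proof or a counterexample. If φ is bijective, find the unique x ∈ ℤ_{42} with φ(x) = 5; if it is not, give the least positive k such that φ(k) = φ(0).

21

Recall that φ is injective when φ(a) = φ(b) forces a = b.
We have gcd(20, 42) = 2 > 1. Taking a = 0 and b = 21: φ(0) = 33 and φ(21) = 20·21 + 33 = 453 ≡ 33 (mod 42).
So φ(0) = φ(21) while 0 ≠ 21, thus φ is not injective, hence not bijective.
Since φ is not bijective, we find the least positive k with φ(k) = φ(0): this means 20k ≡ 0 (mod 42), i.e. 42 ∣ 20k. Since gcd(20, 42) = 2, dividing through by 2 this holds exactly when 21 ∣ 10k, and as gcd(10, 21) = 1, exactly when 21 ∣ k.
The smallest positive such k is 21.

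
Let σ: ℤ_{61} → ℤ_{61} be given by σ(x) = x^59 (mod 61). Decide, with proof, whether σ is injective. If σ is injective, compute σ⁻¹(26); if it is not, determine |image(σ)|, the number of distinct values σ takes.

Since 61 is prime, the nonzero elements of ℤ_{61} form a cyclic group of order 60.
As gcd(59, 60) = 1, raising to the 59th power is a bijection on this group: if x_1^59 ≡ x_2^59 then (x_1x_2^{−1})^59 = 1, and the only element of order dividing gcd(59, 60) = 1 is 1, so x_1 = x_2.
With σ(0) = 0 this makes σ injective on all of ℤ_{61}, hence bijective (finite equal-size domain and codomain). In particular σ is injective.
Since σ is injective, we find the preimage of 26. The inverse of x ↦ x^59 on (ℤ_{61})^× is x ↦ x^59, because 59·59 = 3481 = 58·60 + 1 ≡ 1 (mod 60) and x^{60} = 1 for x ≠ 0 (Fermat). So σ⁻¹(26) = 26^59 mod 61.
Repeated squaring mod 61: 26^1 ≡ 26, 26^2 ≡ 26² = 676 ≡ 5, 26^4 ≡ 5² = 25, 26^8 ≡ 25² = 625 ≡ 15, 26^16 ≡ 15² = 225 ≡ 42, 26^32 ≡ 42² = 1764 ≡ 56. Since 59 = 32 + 16 + 8 + 2 + 1, 26^59 ≡ 56·42·15·5·26: 56·42 = 2352 ≡ 34, then 34·15 = 510 ≡ 22, then 22·5 = 110 ≡ 49, then 49·26 = 1274 ≡ 54. So 26^59 ≡ 54 (mod 61).
Hence σ⁻¹(26) = 54.

54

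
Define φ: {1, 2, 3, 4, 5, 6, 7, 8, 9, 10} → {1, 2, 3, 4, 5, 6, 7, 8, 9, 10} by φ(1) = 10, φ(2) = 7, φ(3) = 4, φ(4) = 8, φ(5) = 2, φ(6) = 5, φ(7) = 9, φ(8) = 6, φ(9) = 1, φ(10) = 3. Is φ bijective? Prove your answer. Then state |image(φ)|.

10

The values 10, 7, 4, 8, 2, 5, 9, 6, 1, 3 are a permutation of {1, 2, 3, 4, 5, 6, 7, 8, 9, 10}: each element appears exactly once.
So φ is injective and surjective, hence bijective.
The image of φ is {1, 2, 3, 4, 5, 6, 7, 8, 9, 10}, which has 10 elements.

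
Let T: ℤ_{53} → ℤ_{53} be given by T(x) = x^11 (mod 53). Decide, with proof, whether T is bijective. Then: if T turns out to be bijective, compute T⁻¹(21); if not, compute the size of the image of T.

3

Since 53 is prime, the nonzero elements of ℤ_{53} form a cyclic group of order 52.
As gcd(11, 52) = 1, raising to the 11th power is a bijection on this group: if u^11 ≡ v^11 then (uv^{−1})^11 = 1, and the only element of order dividing gcd(11, 52) = 1 is 1, so u = v.
With T(0) = 0 this makes T injective on all of ℤ_{53}, hence bijective (finite equal-size domain and codomain). In particular T is bijective.
Since T is bijective, we find the preimage of 21. The inverse of x ↦ x^11 on (ℤ_{53})^× is x ↦ x^19, because 11·19 = 209 = 4·52 + 1 ≡ 1 (mod 52) and x^{52} = 1 for x ≠ 0 (Fermat). So T⁻¹(21) = 21^19 mod 53.
Repeated squaring mod 53: 21^1 ≡ 21, 21^2 ≡ 21² = 441 ≡ 17, 21^4 ≡ 17² = 289 ≡ 24, 21^8 ≡ 24² = 576 ≡ 46, 21^16 ≡ 46² = 2116 ≡ 49. Since 19 = 16 + 2 + 1, 21^19 ≡ 49·17·21: 49·17 = 833 ≡ 38, then 38·21 = 798 ≡ 3. So 21^19 ≡ 3 (mod 53).
Hence T⁻¹(21) = 3.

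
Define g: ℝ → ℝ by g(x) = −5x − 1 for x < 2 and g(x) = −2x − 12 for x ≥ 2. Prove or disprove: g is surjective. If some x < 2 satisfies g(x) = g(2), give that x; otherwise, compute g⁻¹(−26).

Both pieces are strictly decreasing (slopes −5 and −2), so each is injective on its own interval.
The left piece maps (−∞, 2) onto (−11, ∞); the right piece maps [2, ∞) onto (−∞, −16].
The union (−11, ∞) ∪ (−∞, −16] omits the interval between −11 and −16; in particular −11 has no preimage. So g is not surjective.
Because the two images are disjoint, no x < 2 has g(x) = g(2), so we compute g⁻¹(−26): −26 lies in (−∞, −16], so solve −2x − 12 = −26: x = (−26 + 12)/(−2) = 7.

7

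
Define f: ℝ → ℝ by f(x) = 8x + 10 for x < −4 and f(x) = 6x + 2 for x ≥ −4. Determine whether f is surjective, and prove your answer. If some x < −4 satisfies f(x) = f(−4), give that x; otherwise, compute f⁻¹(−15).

Both pieces are strictly increasing (slopes 8 and 6), so each is injective on its own interval.
The left piece maps (−∞, −4) onto (−∞, −22); the right piece maps [−4, ∞) onto [−22, ∞).
These images together cover ℝ, so f is surjective.
Because the two images are disjoint, no x < −4 has f(x) = f(−4), so we compute f⁻¹(−15): −15 lies in [−22, ∞), so solve 6x + 2 = −15: x = (−15 − 2)/6 = −17/6.

-17/6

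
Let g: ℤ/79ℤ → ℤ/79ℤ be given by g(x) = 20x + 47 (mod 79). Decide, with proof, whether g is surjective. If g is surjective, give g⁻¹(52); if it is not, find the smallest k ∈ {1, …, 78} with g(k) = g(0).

20

Since gcd(20, 79) = 1, 20 is invertible modulo 79. Euclid's algorithm: 79 = 3·20 + 19, 20 = 1·19 + 1; back-substituting gives 1 = 4·20 − 1·79, so 20⁻¹ ≡ 4 (mod 79).
Then y ↦ 4(y − 47) is a two-sided inverse to g, so every y ∈ ℤ/79ℤ has a preimage.
So g is surjective.
Since g is surjective, we compute g⁻¹(52): solve 20x + 47 ≡ 52 (mod 79), i.e. 20x ≡ 5 (mod 79).
Multiplying by 20⁻¹ = 4 gives x ≡ 4·5 = 20 ≡ 20 (mod 79).
Check: g(20) = 20·20 + 47 = 447 = 5·79 + 52 ≡ 52 (mod 79).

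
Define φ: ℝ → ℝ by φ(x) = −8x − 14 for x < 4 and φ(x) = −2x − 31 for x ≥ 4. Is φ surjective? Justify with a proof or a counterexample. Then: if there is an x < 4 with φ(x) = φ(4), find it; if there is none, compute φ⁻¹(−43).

Both pieces are strictly decreasing (slopes −8 and −2), so each is injective on its own interval.
The left piece maps (−∞, 4) onto (−46, ∞); the right piece maps [4, ∞) onto (−∞, −39].
The union (−46, ∞) ∪ (−∞, −39] covers ℝ, so φ is surjective.
For the follow-up: the images overlap, so an x < 4 with φ(x) = φ(4) exists. φ(4) = −39; solving −8x − 14 = −39 for x < 4 gives x = (−39 + 14)/(−8) = 25/8.

25/8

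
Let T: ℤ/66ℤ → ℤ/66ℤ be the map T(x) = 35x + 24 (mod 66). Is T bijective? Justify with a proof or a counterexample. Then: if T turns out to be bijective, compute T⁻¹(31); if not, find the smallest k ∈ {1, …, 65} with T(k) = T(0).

53

If T(x_1) = T(x_2), then 35x_1 ≡ 35x_2 (mod 66). Because gcd(35, 66) = 1, we may cancel 35 to get x_1 ≡ x_2 (mod 66).
We now compute 35⁻¹ mod 66 explicitly. Euclid's algorithm: 66 = 1·35 + 31, 35 = 1·31 + 4, 31 = 7·4 + 3, 4 = 1·3 + 1; back-substituting gives 1 = 17·35 − 9·66, so 35⁻¹ ≡ 17 (mod 66).
For any y ∈ ℤ/66ℤ, x = 17(y − 24) mod 66 satisfies T(x) = 35·17(y − 24) + 24 ≡ y (since 35·17 ≡ 1 mod 66). So every y has a preimage.
Thus T is bijective.
Since T is bijective, we compute T⁻¹(31): solve 35x + 24 ≡ 31 (mod 66), i.e. 35x ≡ 7 (mod 66).
Multiplying by 35⁻¹ = 17 gives x ≡ 17·7 = 119 = 1·66 + 53 ≡ 53 (mod 66).
Check: T(53) = 35·53 + 24 = 1879 = 28·66 + 31 ≡ 31 (mod 66).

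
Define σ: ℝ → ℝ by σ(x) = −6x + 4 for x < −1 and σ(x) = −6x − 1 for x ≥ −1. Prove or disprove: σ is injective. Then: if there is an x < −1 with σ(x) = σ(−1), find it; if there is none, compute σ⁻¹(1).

Both pieces are strictly decreasing (slopes −6 and −6), so each is injective on its own interval.
The left piece maps (−∞, −1) onto (10, ∞); the right piece maps [−1, ∞) onto (−∞, 5].
These images are disjoint, so no value is attained by both pieces. Hence σ is injective.
Because the two images are disjoint, no x < −1 has σ(x) = σ(−1), so we compute σ⁻¹(1): 1 lies in (−∞, 5], so solve −6x − 1 = 1: x = (1 + 1)/(−6) = −1/3.

-1/3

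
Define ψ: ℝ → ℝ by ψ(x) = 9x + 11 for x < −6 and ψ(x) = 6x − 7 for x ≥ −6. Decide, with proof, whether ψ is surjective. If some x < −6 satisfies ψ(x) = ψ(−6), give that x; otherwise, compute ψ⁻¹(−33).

Both pieces are strictly increasing (slopes 9 and 6), so each is injective on its own interval.
The left piece maps (−∞, −6) onto (−∞, −43); the right piece maps [−6, ∞) onto [−43, ∞).
These images together cover ℝ, so ψ is surjective.
Because the two images are disjoint, no x < −6 has ψ(x) = ψ(−6), so we compute ψ⁻¹(−33): −33 lies in [−43, ∞), so solve 6x − 7 = −33: x = (−33 + 7)/6 = −13/3.

-13/3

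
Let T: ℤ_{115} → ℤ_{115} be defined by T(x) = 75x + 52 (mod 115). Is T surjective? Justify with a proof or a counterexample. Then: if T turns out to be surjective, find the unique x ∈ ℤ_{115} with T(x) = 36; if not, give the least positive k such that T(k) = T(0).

Recall that surjectivity means every element of the codomain has a preimage under T.
Since gcd(75, 115) = 5, we have 75x ≡ 0 (mod 5) for all x, so T(x) ≡ 2 (mod 5).
But 0 ≢ 2 (mod 5), so 0 ∈ ℤ_{115} has no preimage. Therefore T is not surjective.
Since T is not surjective, we find the least positive k with T(k) = T(0): this means 75k ≡ 0 (mod 115), i.e. 115 ∣ 75k. Since gcd(75, 115) = 5, dividing through by 5 this holds exactly when 23 ∣ 15k, and as gcd(15, 23) = 1, exactly when 23 ∣ k.
The smallest positive such k is 23.

23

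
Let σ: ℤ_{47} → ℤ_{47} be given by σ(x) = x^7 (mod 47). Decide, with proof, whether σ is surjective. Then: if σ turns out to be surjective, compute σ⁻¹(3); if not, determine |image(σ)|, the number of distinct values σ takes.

17

Since 47 is prime, the nonzero elements of ℤ_{47} form a cyclic group of order 46.
As gcd(7, 46) = 1, raising to the 7th power is a bijection on this group: if a^7 ≡ b^7 then (ab^{−1})^7 = 1, and the only element of order dividing gcd(7, 46) = 1 is 1, so a = b.
With σ(0) = 0 this makes σ injective on all of ℤ_{47}, hence bijective (finite equal-size domain and codomain). In particular σ is surjective.
Since σ is surjective, we find the preimage of 3. The inverse of x ↦ x^7 on (ℤ_{47})^× is x ↦ x^33, because 7·33 = 231 = 5·46 + 1 ≡ 1 (mod 46) and x^{46} = 1 for x ≠ 0 (Fermat). So σ⁻¹(3) = 3^33 mod 47.
Repeated squaring mod 47: 3^1 ≡ 3, 3^2 ≡ 3² = 9, 3^4 ≡ 9² = 81 ≡ 34, 3^8 ≡ 34² = 1156 ≡ 28, 3^16 ≡ 28² = 784 ≡ 32, 3^32 ≡ 32² = 1024 ≡ 37. Since 33 = 32 + 1, 3^33 ≡ 37·3: 37·3 = 111 ≡ 17. So 3^33 ≡ 17 (mod 47).
Hence σ⁻¹(3) = 17.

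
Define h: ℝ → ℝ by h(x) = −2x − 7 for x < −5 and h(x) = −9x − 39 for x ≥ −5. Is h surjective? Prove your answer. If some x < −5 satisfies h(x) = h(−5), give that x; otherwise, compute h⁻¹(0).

Both pieces are strictly decreasing (slopes −2 and −9), so each is injective on its own interval.
The left piece maps (−∞, −5) onto (3, ∞); the right piece maps [−5, ∞) onto (−∞, 6].
The union (3, ∞) ∪ (−∞, 6] covers ℝ, so h is surjective.
For the follow-up: the images overlap, so an x < −5 with h(x) = h(−5) exists. h(−5) = 6; solving −2x − 7 = 6 for x < −5 gives x = (6 + 7)/(−2) = −13/2.

-13/2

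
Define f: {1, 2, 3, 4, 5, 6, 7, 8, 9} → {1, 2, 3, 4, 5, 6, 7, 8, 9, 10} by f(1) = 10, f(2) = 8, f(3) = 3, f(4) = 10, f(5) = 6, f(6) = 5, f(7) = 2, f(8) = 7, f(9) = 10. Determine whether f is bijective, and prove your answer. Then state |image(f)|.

f(1) = 10 = f(4) with 1 ≠ 4, so f is not injective, hence not bijective.
The image of f is {2, 3, 5, 6, 7, 8, 10}, which has 7 elements.

7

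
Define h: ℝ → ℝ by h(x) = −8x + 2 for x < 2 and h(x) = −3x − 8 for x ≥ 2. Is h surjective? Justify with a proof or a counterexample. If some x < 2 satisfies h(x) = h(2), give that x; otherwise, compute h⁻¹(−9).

Both pieces are strictly decreasing (slopes −8 and −3), so each is injective on its own interval.
The left piece maps (−∞, 2) onto (−14, ∞); the right piece maps [2, ∞) onto (−∞, −14].
These images together cover ℝ, so h is surjective.
Because the two images are disjoint, no x < 2 has h(x) = h(2), so we compute h⁻¹(−9): −9 lies in (−14, ∞), so solve −8x + 2 = −9: x = (−9 − 2)/(−8) = 11/8.

11/8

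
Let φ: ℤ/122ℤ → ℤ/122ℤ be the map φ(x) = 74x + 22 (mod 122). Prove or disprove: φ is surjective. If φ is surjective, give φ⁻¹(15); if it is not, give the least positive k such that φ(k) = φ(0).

By definition, surjectivity means every element of the codomain has a preimage under φ.
Since gcd(74, 122) = 2, we have 74x ≡ 0 (mod 2) for all x, so φ(x) ≡ 0 (mod 2).
But 1 ≢ 0 (mod 2), so 1 ∈ ℤ/122ℤ has no preimage. Therefore φ is not surjective.
Since φ is not surjective, we find the least positive k with φ(k) = φ(0): this means 74k ≡ 0 (mod 122), i.e. 122 ∣ 74k. Since gcd(74, 122) = 2, dividing through by 2 this holds exactly when 61 ∣ 37k, and as gcd(37, 61) = 1, exactly when 61 ∣ k.
The smallest positive such k is 61.

61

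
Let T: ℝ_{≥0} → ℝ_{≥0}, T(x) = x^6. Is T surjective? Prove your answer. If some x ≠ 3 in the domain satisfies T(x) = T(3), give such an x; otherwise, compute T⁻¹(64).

For any y ∈ ℝ_{≥0}, x = y^{1/6} ∈ ℝ_{≥0} gives T(x) = y, so T is surjective.
Since x ↦ x^6 is strictly increasing on ℝ_{≥0}, it is injective there, so no x ≠ 3 in the domain has T(x) = T(3). We therefore compute T⁻¹(64) = 64^{1/6} = 2 (indeed 2^6 = 64).

2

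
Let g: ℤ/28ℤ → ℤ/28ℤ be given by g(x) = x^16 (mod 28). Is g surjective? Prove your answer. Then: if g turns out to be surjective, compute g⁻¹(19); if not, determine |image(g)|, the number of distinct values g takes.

g(6): Repeated squaring mod 28: 6^1 ≡ 6, 6^2 ≡ 6² = 36 ≡ 8, 6^4 ≡ 8² = 64 ≡ 8, 6^8 ≡ 8² = 64 ≡ 8, 6^16 ≡ 8² = 64 ≡ 8. So 6^16 ≡ 8 (mod 28).
g(8): Repeated squaring mod 28: 8^1 ≡ 8, 8^2 ≡ 8² = 64 ≡ 8, 8^4 ≡ 8² = 64 ≡ 8, 8^8 ≡ 8² = 64 ≡ 8, 8^16 ≡ 8² = 64 ≡ 8. So 8^16 ≡ 8 (mod 28).
So g(6) = g(8) = 8 while 6 ≠ 8, so g is not injective.
A non-injective map from the 28-element set ℤ/28ℤ to itself takes at most 27 distinct values, so it cannot be surjective. Thus g is not surjective.
Since g is not surjective, we determine |image(g)|. Computing x^16 mod 28 for each x (by repeated squaring, reducing mod 28 at every step), the values g(0), g(1), …, g(27) are: 0, 1, 16, 25, 4, 9, 8, 21, 8, 9, 4, 25, 16, 1, 0, 1, 16, 25, 4, 9, 8, 21, 8, 9, 4, 25, 16, 1.
The distinct values are {0, 1, 4, 8, 9, 16, 21, 25}; there are 8 of them.

8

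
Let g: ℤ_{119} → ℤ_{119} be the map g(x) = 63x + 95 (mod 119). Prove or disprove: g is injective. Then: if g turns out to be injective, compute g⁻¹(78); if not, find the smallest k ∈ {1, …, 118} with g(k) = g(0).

17

We have gcd(63, 119) = 7 > 1. Taking s = 0 and t = 17: g(0) = 95 and g(17) = 63·17 + 95 = 1166 ≡ 95 (mod 119).
So g(0) = g(17) while 0 ≠ 17, so g is not injective.
Since g is not injective, we find the least positive k with g(k) = g(0): this means 63k ≡ 0 (mod 119), i.e. 119 ∣ 63k. Since gcd(63, 119) = 7, dividing through by 7 this holds exactly when 17 ∣ 9k, and as gcd(9, 17) = 1, exactly when 17 ∣ k.
The smallest positive such k is 17.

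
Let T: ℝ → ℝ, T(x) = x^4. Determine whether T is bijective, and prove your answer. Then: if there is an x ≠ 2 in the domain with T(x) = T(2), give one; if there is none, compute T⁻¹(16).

-2

T(2) = 16 = (−2)^4 = T(−2) (since 4 is even), with 2 ≠ −2. So T is not injective, hence not bijective.
For the follow-up, such an x exists: taking x = −2 ∈ ℝ gives T(−2) = 16 = T(2) with −2 ≠ 2.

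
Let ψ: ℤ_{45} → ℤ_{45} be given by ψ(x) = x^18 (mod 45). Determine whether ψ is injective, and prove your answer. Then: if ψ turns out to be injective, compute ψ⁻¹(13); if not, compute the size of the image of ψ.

ψ(1) = 1^18 = 1.
ψ(4): Repeated squaring mod 45: 4^1 ≡ 4, 4^2 ≡ 4² = 16, 4^4 ≡ 16² = 256 ≡ 31, 4^8 ≡ 31² = 961 ≡ 16, 4^16 ≡ 16² = 256 ≡ 31. Since 18 = 16 + 2, 4^18 ≡ 31·16: 31·16 = 496 ≡ 1. So 4^18 ≡ 1 (mod 45).
So ψ(1) = ψ(4) = 1 while 1 ≠ 4, therefore ψ is not injective.
Since ψ is not injective, we determine |image(ψ)|. Computing x^18 mod 45 for each x (by repeated squaring, reducing mod 45 at every step), the values ψ(0), ψ(1), …, ψ(44) are: 0, 1, 19, 9, 1, 10, 36, 19, 19, 36, 10, 1, 9, 19, 1, 0, 1, 19, 9, 1, 10, 36, 19, 19, 36, 10, 1, 9, 19, 1, 0, 1, 19, 9, 1, 10, 36, 19, 19, 36, 10, 1, 9, 19, 1.
The distinct values are {0, 1, 9, 10, 19, 36}; there are 6 of them.

6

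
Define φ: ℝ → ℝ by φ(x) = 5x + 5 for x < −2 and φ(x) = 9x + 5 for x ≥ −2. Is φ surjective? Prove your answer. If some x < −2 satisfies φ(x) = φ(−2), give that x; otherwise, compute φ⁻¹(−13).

-18/5

Both pieces are strictly increasing (slopes 5 and 9), so each is injective on its own interval.
The left piece maps (−∞, −2) onto (−∞, −5); the right piece maps [−2, ∞) onto [−13, ∞).
The union (−∞, −5) ∪ [−13, ∞) covers ℝ, so φ is surjective.
For the follow-up: the images overlap, so an x < −2 with φ(x) = φ(−2) exists. φ(−2) = −13; solving 5x + 5 = −13 for x < −2 gives x = (−13 − 5)/5 = −18/5.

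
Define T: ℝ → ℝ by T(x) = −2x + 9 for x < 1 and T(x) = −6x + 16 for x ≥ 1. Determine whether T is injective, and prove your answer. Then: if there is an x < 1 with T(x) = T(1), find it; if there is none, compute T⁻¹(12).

-1/2

Both pieces are strictly decreasing (slopes −2 and −6), so each is injective on its own interval.
The left piece maps (−∞, 1) onto (7, ∞); the right piece maps [1, ∞) onto (−∞, 10].
These images overlap. In particular T(1) = 10 (right piece), and solving −2x + 9 = 10 on the left piece gives x = −1/2 < 1.
So T(−1/2) = T(1) with −1/2 ≠ 1, and T is not injective. This x = −1/2 is the requested value below 1.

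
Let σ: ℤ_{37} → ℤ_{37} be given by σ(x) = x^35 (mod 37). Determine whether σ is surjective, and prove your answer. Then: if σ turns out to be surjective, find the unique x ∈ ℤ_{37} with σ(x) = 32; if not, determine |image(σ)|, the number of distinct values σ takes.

22

Since 37 is prime, the nonzero elements of ℤ_{37} form a cyclic group of order 36.
As gcd(35, 36) = 1, raising to the 35th power is a bijection on this group: if s^35 ≡ t^35 then (st^{−1})^35 = 1, and the only element of order dividing gcd(35, 36) = 1 is 1, so s = t.
With σ(0) = 0 this makes σ injective on all of ℤ_{37}, hence bijective (finite equal-size domain and codomain). In particular σ is surjective.
Since σ is surjective, we find the preimage of 32. The inverse of x ↦ x^35 on (ℤ_{37})^× is x ↦ x^35, because 35·35 = 1225 = 34·36 + 1 ≡ 1 (mod 36) and x^{36} = 1 for x ≠ 0 (Fermat). So σ⁻¹(32) = 32^35 mod 37.
Repeated squaring mod 37: 32^1 ≡ 32, 32^2 ≡ 32² = 1024 ≡ 25, 32^4 ≡ 25² = 625 ≡ 33, 32^8 ≡ 33² = 1089 ≡ 16, 32^16 ≡ 16² = 256 ≡ 34, 32^32 ≡ 34² = 1156 ≡ 9. Since 35 = 32 + 2 + 1, 32^35 ≡ 9·25·32: 9·25 = 225 ≡ 3, then 3·32 = 96 ≡ 22. So 32^35 ≡ 22 (mod 37).
Hence σ⁻¹(32) = 22.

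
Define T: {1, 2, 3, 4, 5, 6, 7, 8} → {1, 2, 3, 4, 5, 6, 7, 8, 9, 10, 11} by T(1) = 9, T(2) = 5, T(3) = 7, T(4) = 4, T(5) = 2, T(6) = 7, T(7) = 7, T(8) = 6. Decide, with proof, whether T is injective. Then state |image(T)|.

T(3) = 7 = T(6) with 3 ≠ 6, so T is not injective.
The image of T is {2, 4, 5, 6, 7, 9}, which has 6 elements.

6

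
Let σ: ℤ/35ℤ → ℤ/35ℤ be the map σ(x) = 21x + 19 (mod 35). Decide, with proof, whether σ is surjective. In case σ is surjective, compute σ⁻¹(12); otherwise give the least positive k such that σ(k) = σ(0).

5

Recall: σ is surjective if every y in the codomain equals σ(x) for some x in the domain.
Since gcd(21, 35) = 7, we have 21x ≡ 0 (mod 7) for all x, so σ(x) ≡ 5 (mod 7).
But 0 ≢ 5 (mod 7), so 0 ∈ ℤ/35ℤ has no preimage. So σ is not surjective.
Since σ is not surjective, we find the least positive k with σ(k) = σ(0): this means 21k ≡ 0 (mod 35), i.e. 35 ∣ 21k. Since gcd(21, 35) = 7, dividing through by 7 this holds exactly when 5 ∣ 3k, and as gcd(3, 5) = 1, exactly when 5 ∣ k.
The smallest positive such k is 5.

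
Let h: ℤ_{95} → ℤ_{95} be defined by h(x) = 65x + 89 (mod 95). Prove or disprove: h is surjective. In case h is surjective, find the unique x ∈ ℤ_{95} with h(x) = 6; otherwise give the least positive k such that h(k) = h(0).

Recall: h is surjective if every y in the codomain equals h(x) for some x in the domain.
Since gcd(65, 95) = 5, we have 65x ≡ 0 (mod 5) for all x, so h(x) ≡ 4 (mod 5).
But 0 ≢ 4 (mod 5), so 0 ∈ ℤ_{95} has no preimage. Therefore h is not surjective.
Since h is not surjective, we find the least positive k with h(k) = h(0): this means 65k ≡ 0 (mod 95), i.e. 95 ∣ 65k. Since gcd(65, 95) = 5, dividing through by 5 this holds exactly when 19 ∣ 13k, and as gcd(13, 19) = 1, exactly when 19 ∣ k.
The smallest positive such k is 19.

19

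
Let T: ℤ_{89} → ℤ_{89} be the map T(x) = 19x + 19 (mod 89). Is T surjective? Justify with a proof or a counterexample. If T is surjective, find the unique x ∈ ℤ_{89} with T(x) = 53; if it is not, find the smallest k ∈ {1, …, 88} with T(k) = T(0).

58

Since gcd(19, 89) = 1, 19 is invertible modulo 89. Euclid's algorithm: 89 = 4·19 + 13, 19 = 1·13 + 6, 13 = 2·6 + 1; back-substituting gives 1 = 75·19 − 16·89, so 19⁻¹ ≡ 75 (mod 89).
Then y ↦ 75(y − 19) is a two-sided inverse to T, so every y ∈ ℤ_{89} has a preimage.
So T is surjective.
Since T is surjective, we find T⁻¹(53): we need 19x ≡ 53 − 19 ≡ 34 (mod 89). Using 19⁻¹ = 75: x ≡ 75·34 = 2550 = 28·89 + 58, so x = 58.
Check: T(58) = 19·58 + 19 = 1121 = 12·89 + 53 ≡ 53 (mod 89).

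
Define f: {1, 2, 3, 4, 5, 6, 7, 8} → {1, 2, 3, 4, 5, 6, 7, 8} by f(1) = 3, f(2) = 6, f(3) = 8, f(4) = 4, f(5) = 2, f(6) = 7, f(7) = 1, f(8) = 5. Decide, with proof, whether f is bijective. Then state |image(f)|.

The values 3, 6, 8, 4, 2, 7, 1, 5 are a permutation of {1, 2, 3, 4, 5, 6, 7, 8}: each element appears exactly once.
So f is injective and surjective, hence bijective.
The image of f is {1, 2, 3, 4, 5, 6, 7, 8}, which has 8 elements.

8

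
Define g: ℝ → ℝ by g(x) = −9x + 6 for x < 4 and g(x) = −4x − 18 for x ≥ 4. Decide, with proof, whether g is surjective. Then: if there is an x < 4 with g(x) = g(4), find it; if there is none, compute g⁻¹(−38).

5

Both pieces are strictly decreasing (slopes −9 and −4), so each is injective on its own interval.
The left piece maps (−∞, 4) onto (−30, ∞); the right piece maps [4, ∞) onto (−∞, −34].
The union (−30, ∞) ∪ (−∞, −34] omits the interval between −30 and −34; in particular −30 has no preimage. So g is not surjective.
Because the two images are disjoint, no x < 4 has g(x) = g(4), so we compute g⁻¹(−38): −38 lies in (−∞, −34], so solve −4x − 18 = −38: x = (−38 + 18)/(−4) = 5.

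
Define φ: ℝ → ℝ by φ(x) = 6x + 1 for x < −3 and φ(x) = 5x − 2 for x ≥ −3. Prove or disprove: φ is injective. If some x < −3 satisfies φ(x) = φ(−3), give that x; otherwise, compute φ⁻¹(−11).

-9/5

Both pieces are strictly increasing (slopes 6 and 5), so each is injective on its own interval.
The left piece maps (−∞, −3) onto (−∞, −17); the right piece maps [−3, ∞) onto [−17, ∞).
These images are disjoint, so no value is attained by both pieces. Hence φ is injective.
Because the two images are disjoint, no x < −3 has φ(x) = φ(−3), so we compute φ⁻¹(−11): −11 lies in [−17, ∞), so solve 5x − 2 = −11: x = (−11 + 2)/5 = −9/5.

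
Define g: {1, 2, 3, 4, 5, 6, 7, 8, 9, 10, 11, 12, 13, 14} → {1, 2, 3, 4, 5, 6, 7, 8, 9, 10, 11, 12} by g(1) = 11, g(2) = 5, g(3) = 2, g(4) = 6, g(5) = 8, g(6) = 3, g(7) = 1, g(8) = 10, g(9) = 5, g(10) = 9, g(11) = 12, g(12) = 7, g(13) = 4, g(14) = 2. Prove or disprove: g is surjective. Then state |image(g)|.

12

Every element of the codomain has a preimage: 1 = g(7), 2 = g(3), 3 = g(6), 4 = g(13), 5 = g(2), 6 = g(4), 7 = g(12), 8 = g(5), 9 = g(10), 10 = g(8), 11 = g(1), 12 = g(11).
Therefore g is surjective.
The image of g is {1, 2, 3, 4, 5, 6, 7, 8, 9, 10, 11, 12}, which has 12 elements.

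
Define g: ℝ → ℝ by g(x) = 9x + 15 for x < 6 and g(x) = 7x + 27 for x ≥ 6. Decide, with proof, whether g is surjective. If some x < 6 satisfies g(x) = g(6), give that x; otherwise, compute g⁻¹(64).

49/9

Both pieces are strictly increasing (slopes 9 and 7), so each is injective on its own interval.
The left piece maps (−∞, 6) onto (−∞, 69); the right piece maps [6, ∞) onto [69, ∞).
These images together cover ℝ, so g is surjective.
Because the two images are disjoint, no x < 6 has g(x) = g(6), so we compute g⁻¹(64): 64 lies in (−∞, 69), so solve 9x + 15 = 64: x = (64 − 15)/9 = 49/9.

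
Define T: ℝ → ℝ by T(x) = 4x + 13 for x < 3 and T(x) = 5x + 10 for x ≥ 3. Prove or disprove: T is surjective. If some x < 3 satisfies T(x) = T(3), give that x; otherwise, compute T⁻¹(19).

3/2

Both pieces are strictly increasing (slopes 4 and 5), so each is injective on its own interval.
The left piece maps (−∞, 3) onto (−∞, 25); the right piece maps [3, ∞) onto [25, ∞).
These images together cover ℝ, so T is surjective.
Because the two images are disjoint, no x < 3 has T(x) = T(3), so we compute T⁻¹(19): 19 lies in (−∞, 25), so solve 4x + 13 = 19: x = (19 − 13)/4 = 3/2.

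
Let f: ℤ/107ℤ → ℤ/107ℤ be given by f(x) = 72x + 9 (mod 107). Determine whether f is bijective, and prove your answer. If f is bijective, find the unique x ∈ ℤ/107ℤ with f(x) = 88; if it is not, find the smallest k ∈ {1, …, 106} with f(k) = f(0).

If f(a) = f(b), then 72a ≡ 72b (mod 107). Because gcd(72, 107) = 1, we may cancel 72 to get a ≡ b (mod 107).
We now compute 72⁻¹ mod 107 explicitly. Euclid's algorithm: 107 = 1·72 + 35, 72 = 2·35 + 2, 35 = 17·2 + 1; back-substituting gives 1 = 55·72 − 37·107, so 72⁻¹ ≡ 55 (mod 107).
Then y ↦ 55(y − 9) is a two-sided inverse to f, so every y ∈ ℤ/107ℤ has a preimage.
So f is bijective.
Since f is bijective, we find f⁻¹(88): we need 72x ≡ 88 − 9 ≡ 79 (mod 107). Using 72⁻¹ = 55: x ≡ 55·79 = 4345 = 40·107 + 65, so x = 65.
Check: f(65) = 72·65 + 9 = 4689 = 43·107 + 88 ≡ 88 (mod 107).

65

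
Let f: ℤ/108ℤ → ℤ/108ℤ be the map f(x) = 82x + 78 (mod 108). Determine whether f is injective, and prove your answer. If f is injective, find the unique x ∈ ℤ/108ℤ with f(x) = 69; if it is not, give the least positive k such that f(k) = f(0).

54

We have gcd(82, 108) = 2 > 1. Taking a = 0 and b = 54: f(0) = 78 and f(54) = 82·54 + 78 = 4506 ≡ 78 (mod 108).
So f(0) = f(54) while 0 ≠ 54, thus f is not injective.
Since f is not injective, we find the least positive k with f(k) = f(0): this means 82k ≡ 0 (mod 108), i.e. 108 ∣ 82k. Since gcd(82, 108) = 2, dividing through by 2 this holds exactly when 54 ∣ 41k, and as gcd(41, 54) = 1, exactly when 54 ∣ k.
The smallest positive such k is 54.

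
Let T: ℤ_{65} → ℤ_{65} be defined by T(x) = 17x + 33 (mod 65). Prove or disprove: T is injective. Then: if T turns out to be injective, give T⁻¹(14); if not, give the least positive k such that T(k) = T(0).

18

By definition, injectivity means: for all s, t in the domain, T(s) = T(t) implies s = t.
If T(s) = T(t), then 17s ≡ 17t (mod 65). Because gcd(17, 65) = 1, we may cancel 17 to get s ≡ t (mod 65).
Hence T is injective.
We now compute 17⁻¹ mod 65 explicitly. Euclid's algorithm: 65 = 3·17 + 14, 17 = 1·14 + 3, 14 = 4·3 + 2, 3 = 1·2 + 1; back-substituting gives 1 = 23·17 − 6·65, so 17⁻¹ ≡ 23 (mod 65).
Since T is injective, we find T⁻¹(14): we need 17x ≡ 14 − 33 ≡ 46 (mod 65). Using 17⁻¹ = 23: x ≡ 23·46 = 1058 = 16·65 + 18, so x = 18.
Check: T(18) = 17·18 + 33 = 339 = 5·65 + 14 ≡ 14 (mod 65).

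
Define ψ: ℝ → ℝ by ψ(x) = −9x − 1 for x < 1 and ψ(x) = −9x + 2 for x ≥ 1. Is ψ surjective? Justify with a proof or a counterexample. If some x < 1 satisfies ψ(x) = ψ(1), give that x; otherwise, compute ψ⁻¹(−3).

Both pieces are strictly decreasing (slopes −9 and −9), so each is injective on its own interval.
The left piece maps (−∞, 1) onto (−10, ∞); the right piece maps [1, ∞) onto (−∞, −7].
The union (−10, ∞) ∪ (−∞, −7] covers ℝ, so ψ is surjective.
For the follow-up: the images overlap, so an x < 1 with ψ(x) = ψ(1) exists. ψ(1) = −7; solving −9x − 1 = −7 for x < 1 gives x = (−7 + 1)/(−9) = 2/3.

2/3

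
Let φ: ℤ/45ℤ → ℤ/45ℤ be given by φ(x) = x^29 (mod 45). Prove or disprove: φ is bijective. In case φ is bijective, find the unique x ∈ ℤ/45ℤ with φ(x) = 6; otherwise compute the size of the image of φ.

35

φ(0) = 0^29 = 0.
φ(15): Repeated squaring mod 45: 15^1 ≡ 15, 15^2 ≡ 15² = 225 ≡ 0, 15^4 ≡ 0² = 0, 15^8 ≡ 0² = 0, 15^16 ≡ 0² = 0. Since 29 = 16 + 8 + 4 + 1, 15^29 ≡ 0·0·0·15: 0·0 = 0, then 0·0 = 0, then 0·15 = 0. So 15^29 ≡ 0 (mod 45).
So φ(0) = φ(15) = 0 while 0 ≠ 15, therefore φ is not injective, hence not bijective.
Since φ is not bijective, we determine |image(φ)|. Computing x^29 mod 45 for each x (by repeated squaring, reducing mod 45 at every step), the values φ(0), φ(1), …, φ(44) are: 0, 1, 32, 18, 34, 20, 36, 22, 8, 9, 10, 41, 27, 43, 29, 0, 31, 17, 18, 19, 5, 36, 7, 38, 9, 40, 26, 27, 28, 14, 0, 16, 2, 18, 4, 35, 36, 37, 23, 9, 25, 11, 27, 13, 44.
The distinct values are {0, 1, 2, 4, 5, 7, 8, 9, 10, 11, 13, 14, 16, 17, 18, 19, 20, 22, 23, 25, 26, 27, 28, 29, 31, 32, 34, 35, 36, 37, 38, 40, 41, 43, 44}; there are 35 of them.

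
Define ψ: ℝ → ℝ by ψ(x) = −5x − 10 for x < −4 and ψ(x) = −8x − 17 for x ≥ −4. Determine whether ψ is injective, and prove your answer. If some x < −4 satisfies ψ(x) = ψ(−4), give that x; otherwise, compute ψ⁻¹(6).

-5

Both pieces are strictly decreasing (slopes −5 and −8), so each is injective on its own interval.
The left piece maps (−∞, −4) onto (10, ∞); the right piece maps [−4, ∞) onto (−∞, 15].
These images overlap. In particular ψ(−4) = 15 (right piece), and solving −5x − 10 = 15 on the left piece gives x = −5 < −4.
So ψ(−5) = ψ(−4) with −5 ≠ −4, and ψ is not injective. This x = −5 is the requested value below −4.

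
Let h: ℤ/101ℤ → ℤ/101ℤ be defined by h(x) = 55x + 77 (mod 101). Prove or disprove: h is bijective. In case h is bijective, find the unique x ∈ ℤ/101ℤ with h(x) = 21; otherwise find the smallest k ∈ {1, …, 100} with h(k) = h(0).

Suppose h(a) = h(b) in ℤ/101ℤ. Then 55a + 77 ≡ 55b + 77 (mod 101), hence 55(a − b) ≡ 0 (mod 101).
Since gcd(55, 101) = 1, 55 is invertible modulo 101, thus a − b ≡ 0 (mod 101), i.e. a = b.
We now compute 55⁻¹ mod 101 explicitly. Euclid's algorithm: 101 = 1·55 + 46, 55 = 1·46 + 9, 46 = 5·9 + 1; back-substituting gives 1 = 90·55 − 49·101, so 55⁻¹ ≡ 90 (mod 101).
Then y ↦ 90(y − 77) is a two-sided inverse to h, so every y ∈ ℤ/101ℤ has a preimage.
Thus h is bijective.
Since h is bijective, we compute h⁻¹(21): solve 55x + 77 ≡ 21 (mod 101), i.e. 55x ≡ 45 (mod 101).
Multiplying by 55⁻¹ = 90 gives x ≡ 90·45 = 4050 = 40·101 + 10 ≡ 10 (mod 101).
Check: h(10) = 55·10 + 77 = 627 = 6·101 + 21 ≡ 21 (mod 101).

10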